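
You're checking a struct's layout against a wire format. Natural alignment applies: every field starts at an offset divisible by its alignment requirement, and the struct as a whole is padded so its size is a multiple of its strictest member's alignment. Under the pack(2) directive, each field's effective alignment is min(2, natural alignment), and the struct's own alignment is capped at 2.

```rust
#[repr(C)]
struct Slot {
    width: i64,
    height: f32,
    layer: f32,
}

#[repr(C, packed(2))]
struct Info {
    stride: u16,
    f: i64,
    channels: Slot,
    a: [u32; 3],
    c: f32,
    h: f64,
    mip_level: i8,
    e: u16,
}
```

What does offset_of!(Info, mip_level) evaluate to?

50

Slot: 0..8  width  (8B, 8-aligned); 8..12  height  (4B, 4-aligned); 12..16  layer  (4B, 4-aligned); sizeof = 16, alignof = 8
0..2  stride  (2B, 2-aligned)
2..10  f  (8B, 2-aligned)
10..26  channels  (16B, 2-aligned)
26..38  a  (12B, 2-aligned)
38..42  c  (4B, 2-aligned)
42..50  h  (8B, 2-aligned)
50..51  mip_level  (1B, 1-aligned)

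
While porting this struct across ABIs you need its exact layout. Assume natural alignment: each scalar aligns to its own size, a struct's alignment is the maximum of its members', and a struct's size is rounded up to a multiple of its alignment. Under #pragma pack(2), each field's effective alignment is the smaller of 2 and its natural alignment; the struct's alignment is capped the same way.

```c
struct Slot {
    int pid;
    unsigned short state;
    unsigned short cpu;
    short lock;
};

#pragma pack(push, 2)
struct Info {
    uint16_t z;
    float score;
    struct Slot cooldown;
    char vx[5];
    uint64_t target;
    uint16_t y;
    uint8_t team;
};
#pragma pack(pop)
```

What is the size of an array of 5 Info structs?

Slot: pid at 0 (size 4, align 4) → ends 4; state at 4 (size 2, align 2) → ends 6; cpu at 6 (size 2, align 2) → ends 8; lock at 8 (size 2, align 2) → ends 10; tail pad 2 to reach multiple of 4; total 12 bytes, alignment 4
z at 0 (size 2, align 2) → ends 2
score at 2 (size 4, align 2) → ends 6
cooldown at 6 (size 12, align 2) → ends 18
vx at 18 (size 5, align 1) → ends 23
pad 1 to align 2 for target
target at 24 (size 8, align 2) → ends 32
y at 32 (size 2, align 2) → ends 34
team at 34 (size 1, align 1) → ends 35
tail pad 1 to reach multiple of 2
total 36 bytes, alignment 2
array of 5: 5 × 36 = 180

180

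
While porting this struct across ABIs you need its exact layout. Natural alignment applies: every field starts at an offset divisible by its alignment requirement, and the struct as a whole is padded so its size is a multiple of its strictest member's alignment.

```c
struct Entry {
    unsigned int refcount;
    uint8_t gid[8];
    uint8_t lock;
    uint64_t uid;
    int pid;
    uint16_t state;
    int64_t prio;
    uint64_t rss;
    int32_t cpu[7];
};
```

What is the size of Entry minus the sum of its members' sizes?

9

refcount at 0 (size 4, align 4) → ends 4
gid at 4 (size 8, align 1) → ends 12
lock at 12 (size 1, align 1) → ends 13
pad 3 to align 8 for uid
uid at 16 (size 8, align 8) → ends 24
pid at 24 (size 4, align 4) → ends 28
state at 28 (size 2, align 2) → ends 30
pad 2 to align 8 for prio
prio at 32 (size 8, align 8) → ends 40
rss at 40 (size 8, align 8) → ends 48
cpu at 48 (size 28, align 4) → ends 76
tail pad 4 to reach multiple of 8
total 80 bytes, alignment 8
data bytes 71, size 80 → padding 9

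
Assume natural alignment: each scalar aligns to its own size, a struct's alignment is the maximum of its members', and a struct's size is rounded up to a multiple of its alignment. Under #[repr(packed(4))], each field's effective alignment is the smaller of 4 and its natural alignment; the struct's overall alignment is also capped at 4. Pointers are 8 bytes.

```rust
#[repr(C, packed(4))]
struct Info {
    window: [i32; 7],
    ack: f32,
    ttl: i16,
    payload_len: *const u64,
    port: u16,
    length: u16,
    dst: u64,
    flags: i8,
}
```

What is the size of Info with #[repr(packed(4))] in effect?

0..28  window  (28B, 4-aligned)
28..32  ack  (4B, 4-aligned)
32..34  ttl  (2B, 2-aligned)
34..36  -- padding (2B)
36..44  payload_len  (8B, 4-aligned)
44..46  port  (2B, 2-aligned)
46..48  length  (2B, 2-aligned)
48..56  dst  (8B, 4-aligned)
56..57  flags  (1B, 1-aligned)
57..60  -- tail padding (3B)
sizeof = 60, alignof = 4

60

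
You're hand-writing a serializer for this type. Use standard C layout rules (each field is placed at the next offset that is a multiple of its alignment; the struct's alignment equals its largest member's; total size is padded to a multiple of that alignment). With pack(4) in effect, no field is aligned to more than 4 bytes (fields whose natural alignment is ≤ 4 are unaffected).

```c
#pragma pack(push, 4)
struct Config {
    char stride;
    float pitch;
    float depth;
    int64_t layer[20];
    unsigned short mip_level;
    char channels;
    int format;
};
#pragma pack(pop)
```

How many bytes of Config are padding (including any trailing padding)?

4

@0: stride [1B, align 1] → 1
+3 pad (align 4)
@4: pitch [4B, align 4] → 8
@8: depth [4B, align 4] → 12
@12: layer [160B, align 4] → 172
@172: mip_level [2B, align 2] → 174
@174: channels [1B, align 1] → 175
+1 pad (align 4)
@176: format [4B, align 4] → 180
size 180, align 4
data bytes 176, size 180 → padding 4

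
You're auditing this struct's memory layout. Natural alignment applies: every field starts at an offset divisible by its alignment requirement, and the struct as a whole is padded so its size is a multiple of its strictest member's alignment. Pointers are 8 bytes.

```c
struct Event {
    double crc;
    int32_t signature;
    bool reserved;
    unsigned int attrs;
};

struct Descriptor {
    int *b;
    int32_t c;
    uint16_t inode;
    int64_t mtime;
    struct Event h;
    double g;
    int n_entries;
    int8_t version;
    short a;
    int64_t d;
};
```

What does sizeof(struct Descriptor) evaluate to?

72

Event: 0..8  crc  (8B, 8-aligned); 8..12  signature  (4B, 4-aligned); 12..13  reserved  (1B, 1-aligned); 13..16  -- padding (3B); 16..20  attrs  (4B, 4-aligned); 20..24  -- tail padding (4B); sizeof = 24, alignof = 8
0..8  b  (8B, 8-aligned)
8..12  c  (4B, 4-aligned)
12..14  inode  (2B, 2-aligned)
14..16  -- padding (2B)
16..24  mtime  (8B, 8-aligned)
24..48  h  (24B, 8-aligned)
48..56  g  (8B, 8-aligned)
56..60  n_entries  (4B, 4-aligned)
60..61  version  (1B, 1-aligned)
61..62  -- padding (1B)
62..64  a  (2B, 2-aligned)
64..72  d  (8B, 8-aligned)
sizeof = 72, alignof = 8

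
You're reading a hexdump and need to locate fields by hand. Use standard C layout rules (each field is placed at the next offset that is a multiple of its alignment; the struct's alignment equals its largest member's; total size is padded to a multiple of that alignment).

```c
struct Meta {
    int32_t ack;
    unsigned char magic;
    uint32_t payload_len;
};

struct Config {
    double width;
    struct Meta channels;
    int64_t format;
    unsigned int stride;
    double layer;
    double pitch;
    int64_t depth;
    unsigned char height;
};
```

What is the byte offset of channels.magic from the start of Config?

Meta: @0: ack [4B, align 4] → 4; @4: magic [1B, align 1] → 5; +3 pad (align 4); @8: payload_len [4B, align 4] → 12; size 12, align 4
@0: width [8B, align 8] → 8
@8: channels [12B, align 4] → 20
within Meta: magic at 4
8 + 4 = 12

12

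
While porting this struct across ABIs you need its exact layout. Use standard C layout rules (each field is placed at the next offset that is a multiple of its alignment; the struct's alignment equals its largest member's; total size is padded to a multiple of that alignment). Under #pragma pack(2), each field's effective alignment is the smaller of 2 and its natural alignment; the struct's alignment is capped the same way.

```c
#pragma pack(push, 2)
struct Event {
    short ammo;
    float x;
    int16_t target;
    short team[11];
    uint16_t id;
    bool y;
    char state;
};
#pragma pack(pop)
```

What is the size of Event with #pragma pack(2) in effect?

ammo at 0 (size 2, align 2) → ends 2
x at 2 (size 4, align 2) → ends 6
target at 6 (size 2, align 2) → ends 8
team at 8 (size 22, align 2) → ends 30
id at 30 (size 2, align 2) → ends 32
y at 32 (size 1, align 1) → ends 33
state at 33 (size 1, align 1) → ends 34
total 34 bytes, alignment 2

34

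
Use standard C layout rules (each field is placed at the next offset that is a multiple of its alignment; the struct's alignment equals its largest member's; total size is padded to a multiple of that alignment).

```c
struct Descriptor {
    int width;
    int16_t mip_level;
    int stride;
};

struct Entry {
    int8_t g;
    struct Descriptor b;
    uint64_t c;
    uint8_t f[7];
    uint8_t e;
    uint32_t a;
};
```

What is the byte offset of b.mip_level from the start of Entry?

Descriptor: @0: width [4B, align 4] → 4; @4: mip_level [2B, align 2] → 6; +2 pad (align 4); @8: stride [4B, align 4] → 12; size 12, align 4
@0: g [1B, align 1] → 1
+3 pad (align 4)
@4: b [12B, align 4] → 16
within Descriptor: mip_level at 4
4 + 4 = 8

8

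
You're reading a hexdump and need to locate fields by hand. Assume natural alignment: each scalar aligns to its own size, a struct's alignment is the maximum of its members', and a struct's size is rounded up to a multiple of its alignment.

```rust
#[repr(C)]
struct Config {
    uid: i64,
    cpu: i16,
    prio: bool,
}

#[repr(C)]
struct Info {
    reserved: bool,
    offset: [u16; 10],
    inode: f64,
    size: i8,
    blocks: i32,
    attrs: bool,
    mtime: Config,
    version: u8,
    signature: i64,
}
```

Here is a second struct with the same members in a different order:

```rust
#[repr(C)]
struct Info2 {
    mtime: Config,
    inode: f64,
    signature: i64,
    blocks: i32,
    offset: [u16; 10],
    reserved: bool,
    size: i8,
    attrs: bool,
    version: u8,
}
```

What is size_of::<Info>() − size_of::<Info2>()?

Config: 0..8  uid  (8B, 8-aligned); 8..10  cpu  (2B, 2-aligned); 10..11  prio  (1B, 1-aligned); 11..16  -- tail padding (5B); sizeof = 16, alignof = 8
0..1  reserved  (1B, 1-aligned)
1..2  -- padding (1B)
2..22  offset  (20B, 2-aligned)
22..24  -- padding (2B)
24..32  inode  (8B, 8-aligned)
32..33  size  (1B, 1-aligned)
33..36  -- padding (3B)
36..40  blocks  (4B, 4-aligned)
40..41  attrs  (1B, 1-aligned)
41..48  -- padding (7B)
48..64  mtime  (16B, 8-aligned)
64..65  version  (1B, 1-aligned)
65..72  -- padding (7B)
72..80  signature  (8B, 8-aligned)
sizeof = 80, alignof = 8
— Info2 —
0..16  mtime  (16B, 8-aligned)
16..24  inode  (8B, 8-aligned)
24..32  signature  (8B, 8-aligned)
32..36  blocks  (4B, 4-aligned)
36..56  offset  (20B, 2-aligned)
56..57  reserved  (1B, 1-aligned)
57..58  size  (1B, 1-aligned)
58..59  attrs  (1B, 1-aligned)
59..60  version  (1B, 1-aligned)
60..64  -- tail padding (4B)
sizeof = 64, alignof = 8
80 − 64 = 16

16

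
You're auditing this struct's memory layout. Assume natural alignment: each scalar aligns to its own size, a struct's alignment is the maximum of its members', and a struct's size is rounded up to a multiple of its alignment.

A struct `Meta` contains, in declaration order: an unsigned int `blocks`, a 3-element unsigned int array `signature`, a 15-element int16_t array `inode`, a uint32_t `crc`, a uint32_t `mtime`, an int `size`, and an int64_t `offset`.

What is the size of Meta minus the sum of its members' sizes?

6

blocks at 0 (size 4, align 4) → ends 4
signature at 4 (size 12, align 4) → ends 16
inode at 16 (size 30, align 2) → ends 46
pad 2 to align 4 for crc
crc at 48 (size 4, align 4) → ends 52
mtime at 52 (size 4, align 4) → ends 56
size at 56 (size 4, align 4) → ends 60
pad 4 to align 8 for offset
offset at 64 (size 8, align 8) → ends 72
total 72 bytes, alignment 8
data bytes 66, size 72 → padding 6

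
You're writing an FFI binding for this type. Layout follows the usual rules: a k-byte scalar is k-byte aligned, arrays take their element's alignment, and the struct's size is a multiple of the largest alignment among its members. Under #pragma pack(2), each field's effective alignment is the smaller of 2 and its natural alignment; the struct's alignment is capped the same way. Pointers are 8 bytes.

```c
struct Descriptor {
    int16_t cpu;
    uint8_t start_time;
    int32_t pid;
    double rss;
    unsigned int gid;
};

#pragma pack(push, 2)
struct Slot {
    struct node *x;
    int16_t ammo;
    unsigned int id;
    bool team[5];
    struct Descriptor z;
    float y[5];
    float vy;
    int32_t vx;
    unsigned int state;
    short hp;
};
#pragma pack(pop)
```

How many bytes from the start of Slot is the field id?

10

Descriptor: cpu at 0 (size 2, align 2) → ends 2; start_time at 2 (size 1, align 1) → ends 3; pad 1 to align 4 for pid; pid at 4 (size 4, align 4) → ends 8; rss at 8 (size 8, align 8) → ends 16; gid at 16 (size 4, align 4) → ends 20; tail pad 4 to reach multiple of 8; total 24 bytes, alignment 8
x at 0 (size 8, align 2) → ends 8
ammo at 8 (size 2, align 2) → ends 10
id at 10 (size 4, align 2) → ends 14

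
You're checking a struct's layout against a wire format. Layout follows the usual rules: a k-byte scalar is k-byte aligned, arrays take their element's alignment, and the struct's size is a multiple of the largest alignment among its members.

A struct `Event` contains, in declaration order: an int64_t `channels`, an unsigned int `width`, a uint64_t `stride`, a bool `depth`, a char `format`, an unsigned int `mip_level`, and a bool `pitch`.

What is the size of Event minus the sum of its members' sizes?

13

0..8  channels  (8B, 8-aligned)
8..12  width  (4B, 4-aligned)
12..16  -- padding (4B)
16..24  stride  (8B, 8-aligned)
24..25  depth  (1B, 1-aligned)
25..26  format  (1B, 1-aligned)
26..28  -- padding (2B)
28..32  mip_level  (4B, 4-aligned)
32..33  pitch  (1B, 1-aligned)
33..40  -- tail padding (7B)
sizeof = 40, alignof = 8
data bytes 27, size 40 → padding 13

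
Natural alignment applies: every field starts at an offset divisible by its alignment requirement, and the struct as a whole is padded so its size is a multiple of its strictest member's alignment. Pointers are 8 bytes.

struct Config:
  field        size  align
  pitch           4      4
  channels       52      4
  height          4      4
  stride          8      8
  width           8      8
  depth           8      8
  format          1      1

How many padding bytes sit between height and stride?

@0: pitch [4B, align 4] → 4
@4: channels [52B, align 4] → 56
@56: height [4B, align 4] → 60
+4 pad (align 8)
@64: stride [8B, align 8] → 72

4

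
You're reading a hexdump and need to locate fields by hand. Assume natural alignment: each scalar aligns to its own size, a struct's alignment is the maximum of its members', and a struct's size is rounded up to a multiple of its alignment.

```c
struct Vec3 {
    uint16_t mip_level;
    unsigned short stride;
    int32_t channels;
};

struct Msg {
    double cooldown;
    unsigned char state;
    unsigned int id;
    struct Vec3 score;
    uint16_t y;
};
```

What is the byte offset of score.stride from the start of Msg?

18

Vec3: @0: mip_level [2B, align 2] → 2; @2: stride [2B, align 2] → 4; @4: channels [4B, align 4] → 8; size 8, align 4
@0: cooldown [8B, align 8] → 8
@8: state [1B, align 1] → 9
+3 pad (align 4)
@12: id [4B, align 4] → 16
@16: score [8B, align 4] → 24
within Vec3: stride at 2
16 + 2 = 18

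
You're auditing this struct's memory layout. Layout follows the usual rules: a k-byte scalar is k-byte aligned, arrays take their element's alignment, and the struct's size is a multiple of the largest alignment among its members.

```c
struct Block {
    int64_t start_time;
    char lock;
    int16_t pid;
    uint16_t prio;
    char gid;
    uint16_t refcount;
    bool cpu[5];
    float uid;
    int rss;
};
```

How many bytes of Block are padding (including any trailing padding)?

3

@0: start_time [8B, align 8] → 8
@8: lock [1B, align 1] → 9
+1 pad (align 2)
@10: pid [2B, align 2] → 12
@12: prio [2B, align 2] → 14
@14: gid [1B, align 1] → 15
+1 pad (align 2)
@16: refcount [2B, align 2] → 18
@18: cpu [5B, align 1] → 23
+1 pad (align 4)
@24: uid [4B, align 4] → 28
@28: rss [4B, align 4] → 32
size 32, align 8
data bytes 29, size 32 → padding 3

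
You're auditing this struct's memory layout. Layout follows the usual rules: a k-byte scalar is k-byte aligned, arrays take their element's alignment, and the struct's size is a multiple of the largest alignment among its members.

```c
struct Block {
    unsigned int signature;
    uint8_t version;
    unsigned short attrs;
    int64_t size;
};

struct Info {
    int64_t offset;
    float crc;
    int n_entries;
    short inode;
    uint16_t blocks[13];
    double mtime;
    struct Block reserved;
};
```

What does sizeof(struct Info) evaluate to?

Block: @0: signature [4B, align 4] → 4; @4: version [1B, align 1] → 5; +1 pad (align 2); @6: attrs [2B, align 2] → 8; @8: size [8B, align 8] → 16; size 16, align 8
@0: offset [8B, align 8] → 8
@8: crc [4B, align 4] → 12
@12: n_entries [4B, align 4] → 16
@16: inode [2B, align 2] → 18
@18: blocks [26B, align 2] → 44
+4 pad (align 8)
@48: mtime [8B, align 8] → 56
@56: reserved [16B, align 8] → 72
size 72, align 8

72 bytes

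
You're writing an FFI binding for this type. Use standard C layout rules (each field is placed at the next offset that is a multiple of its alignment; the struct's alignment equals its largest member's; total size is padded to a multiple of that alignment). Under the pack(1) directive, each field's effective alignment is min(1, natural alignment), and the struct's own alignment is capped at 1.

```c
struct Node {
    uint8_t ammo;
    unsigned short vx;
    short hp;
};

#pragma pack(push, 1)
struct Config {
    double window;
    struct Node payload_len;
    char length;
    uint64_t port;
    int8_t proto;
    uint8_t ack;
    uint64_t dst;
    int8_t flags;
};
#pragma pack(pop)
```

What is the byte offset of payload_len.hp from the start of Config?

12

Node: @0: ammo [1B, align 1] → 1; +1 pad (align 2); @2: vx [2B, align 2] → 4; @4: hp [2B, align 2] → 6; size 6, align 2
@0: window [8B, align 1] → 8
@8: payload_len [6B, align 1] → 14
within Node: hp at 4
8 + 4 = 12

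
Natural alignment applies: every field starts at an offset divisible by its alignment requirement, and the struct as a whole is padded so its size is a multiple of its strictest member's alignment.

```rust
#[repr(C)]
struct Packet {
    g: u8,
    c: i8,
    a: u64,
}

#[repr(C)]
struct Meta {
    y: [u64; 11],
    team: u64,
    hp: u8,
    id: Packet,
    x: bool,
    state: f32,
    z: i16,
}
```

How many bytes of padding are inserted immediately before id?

Packet: 0..1  g  (1B, 1-aligned); 1..2  c  (1B, 1-aligned); 2..8  -- padding (6B); 8..16  a  (8B, 8-aligned); sizeof = 16, alignof = 8
0..88  y  (88B, 8-aligned)
88..96  team  (8B, 8-aligned)
96..97  hp  (1B, 1-aligned)
97..104  -- padding (7B)
104..120  id  (16B, 8-aligned)

7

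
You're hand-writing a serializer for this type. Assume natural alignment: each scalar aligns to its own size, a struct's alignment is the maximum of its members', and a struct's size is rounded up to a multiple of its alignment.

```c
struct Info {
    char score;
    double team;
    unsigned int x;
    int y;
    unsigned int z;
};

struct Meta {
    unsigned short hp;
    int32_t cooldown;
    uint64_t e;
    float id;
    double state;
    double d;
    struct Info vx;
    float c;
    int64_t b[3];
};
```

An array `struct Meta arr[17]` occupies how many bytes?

1768

Info: 0..1  score  (1B, 1-aligned); 1..8  -- padding (7B); 8..16  team  (8B, 8-aligned); 16..20  x  (4B, 4-aligned); 20..24  y  (4B, 4-aligned); 24..28  z  (4B, 4-aligned); 28..32  -- tail padding (4B); sizeof = 32, alignof = 8
0..2  hp  (2B, 2-aligned)
2..4  -- padding (2B)
4..8  cooldown  (4B, 4-aligned)
8..16  e  (8B, 8-aligned)
16..20  id  (4B, 4-aligned)
20..24  -- padding (4B)
24..32  state  (8B, 8-aligned)
32..40  d  (8B, 8-aligned)
40..72  vx  (32B, 8-aligned)
72..76  c  (4B, 4-aligned)
76..80  -- padding (4B)
80..104  b  (24B, 8-aligned)
sizeof = 104, alignof = 8
array of 17: 17 × 104 = 1768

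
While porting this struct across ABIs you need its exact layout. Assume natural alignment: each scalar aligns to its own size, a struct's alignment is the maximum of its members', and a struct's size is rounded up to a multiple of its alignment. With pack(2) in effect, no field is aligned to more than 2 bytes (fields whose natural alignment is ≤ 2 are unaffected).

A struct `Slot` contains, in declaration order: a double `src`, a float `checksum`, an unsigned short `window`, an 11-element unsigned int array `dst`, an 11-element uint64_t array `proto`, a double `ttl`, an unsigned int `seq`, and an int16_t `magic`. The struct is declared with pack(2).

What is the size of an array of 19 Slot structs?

@0: src [8B, align 2] → 8
@8: checksum [4B, align 2] → 12
@12: window [2B, align 2] → 14
@14: dst [44B, align 2] → 58
@58: proto [88B, align 2] → 146
@146: ttl [8B, align 2] → 154
@154: seq [4B, align 2] → 158
@158: magic [2B, align 2] → 160
size 160, align 2
array of 19: 19 × 160 = 3040

3040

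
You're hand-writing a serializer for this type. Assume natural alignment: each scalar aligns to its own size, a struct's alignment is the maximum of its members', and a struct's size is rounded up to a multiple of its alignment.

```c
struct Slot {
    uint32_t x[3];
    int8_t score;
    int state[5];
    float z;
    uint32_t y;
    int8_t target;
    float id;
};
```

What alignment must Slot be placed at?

member alignments: x=4, score=1, state=4, z=4, y=4, target=1, id=4
max = 4

4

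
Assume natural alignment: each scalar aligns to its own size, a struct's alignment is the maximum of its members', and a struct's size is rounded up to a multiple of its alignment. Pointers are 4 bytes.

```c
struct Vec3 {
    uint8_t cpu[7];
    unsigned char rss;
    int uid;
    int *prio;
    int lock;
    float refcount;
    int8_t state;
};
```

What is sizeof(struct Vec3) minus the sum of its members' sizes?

@0: cpu [7B, align 1] → 7
@7: rss [1B, align 1] → 8
@8: uid [4B, align 4] → 12
@12: prio [4B, align 4] → 16
@16: lock [4B, align 4] → 20
@20: refcount [4B, align 4] → 24
@24: state [1B, align 1] → 25
+3 tail pad (align 4)
size 28, align 4
data bytes 25, size 28 → padding 3

3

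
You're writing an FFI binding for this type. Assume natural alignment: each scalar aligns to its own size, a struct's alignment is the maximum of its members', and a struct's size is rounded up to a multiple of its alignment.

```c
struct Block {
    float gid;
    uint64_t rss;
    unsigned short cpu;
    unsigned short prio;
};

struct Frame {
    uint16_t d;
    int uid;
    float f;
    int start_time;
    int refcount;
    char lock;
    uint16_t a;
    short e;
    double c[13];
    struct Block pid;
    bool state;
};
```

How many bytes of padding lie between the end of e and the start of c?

Block: gid at 0 (size 4, align 4) → ends 4; pad 4 to align 8 for rss; rss at 8 (size 8, align 8) → ends 16; cpu at 16 (size 2, align 2) → ends 18; prio at 18 (size 2, align 2) → ends 20; tail pad 4 to reach multiple of 8; total 24 bytes, alignment 8
d at 0 (size 2, align 2) → ends 2
pad 2 to align 4 for uid
uid at 4 (size 4, align 4) → ends 8
f at 8 (size 4, align 4) → ends 12
start_time at 12 (size 4, align 4) → ends 16
refcount at 16 (size 4, align 4) → ends 20
lock at 20 (size 1, align 1) → ends 21
pad 1 to align 2 for a
a at 22 (size 2, align 2) → ends 24
e at 24 (size 2, align 2) → ends 26
pad 6 to align 8 for c
c at 32 (size 104, align 8) → ends 136

6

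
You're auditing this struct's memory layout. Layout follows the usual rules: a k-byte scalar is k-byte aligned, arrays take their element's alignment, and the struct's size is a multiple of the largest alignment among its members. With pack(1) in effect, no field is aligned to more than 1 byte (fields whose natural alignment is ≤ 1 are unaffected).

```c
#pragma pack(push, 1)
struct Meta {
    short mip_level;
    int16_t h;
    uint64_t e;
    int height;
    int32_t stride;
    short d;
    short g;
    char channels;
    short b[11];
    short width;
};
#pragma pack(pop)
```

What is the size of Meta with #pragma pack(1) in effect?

mip_level at 0 (size 2, align 1) → ends 2
h at 2 (size 2, align 1) → ends 4
e at 4 (size 8, align 1) → ends 12
height at 12 (size 4, align 1) → ends 16
stride at 16 (size 4, align 1) → ends 20
d at 20 (size 2, align 1) → ends 22
g at 22 (size 2, align 1) → ends 24
channels at 24 (size 1, align 1) → ends 25
b at 25 (size 22, align 1) → ends 47
width at 47 (size 2, align 1) → ends 49
total 49 bytes, alignment 1

49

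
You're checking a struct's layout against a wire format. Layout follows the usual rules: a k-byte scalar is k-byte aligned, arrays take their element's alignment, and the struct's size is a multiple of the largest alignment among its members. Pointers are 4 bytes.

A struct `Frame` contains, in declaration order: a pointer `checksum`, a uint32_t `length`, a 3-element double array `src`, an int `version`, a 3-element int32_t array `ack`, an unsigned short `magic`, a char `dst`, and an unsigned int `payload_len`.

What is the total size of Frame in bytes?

56 bytes

@0: checksum [4B, align 4] → 4
@4: length [4B, align 4] → 8
@8: src [24B, align 8] → 32
@32: version [4B, align 4] → 36
@36: ack [12B, align 4] → 48
@48: magic [2B, align 2] → 50
@50: dst [1B, align 1] → 51
+1 pad (align 4)
@52: payload_len [4B, align 4] → 56
size 56, align 8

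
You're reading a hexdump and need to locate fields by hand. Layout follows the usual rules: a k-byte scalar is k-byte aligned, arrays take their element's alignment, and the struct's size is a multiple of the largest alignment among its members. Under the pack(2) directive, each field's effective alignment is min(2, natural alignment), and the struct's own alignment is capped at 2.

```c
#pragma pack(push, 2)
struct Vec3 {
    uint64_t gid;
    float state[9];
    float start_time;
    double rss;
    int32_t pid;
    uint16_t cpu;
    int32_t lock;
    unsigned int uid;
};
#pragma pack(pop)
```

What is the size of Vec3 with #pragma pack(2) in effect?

0..8  gid  (8B, 2-aligned)
8..44  state  (36B, 2-aligned)
44..48  start_time  (4B, 2-aligned)
48..56  rss  (8B, 2-aligned)
56..60  pid  (4B, 2-aligned)
60..62  cpu  (2B, 2-aligned)
62..66  lock  (4B, 2-aligned)
66..70  uid  (4B, 2-aligned)
sizeof = 70, alignof = 2

70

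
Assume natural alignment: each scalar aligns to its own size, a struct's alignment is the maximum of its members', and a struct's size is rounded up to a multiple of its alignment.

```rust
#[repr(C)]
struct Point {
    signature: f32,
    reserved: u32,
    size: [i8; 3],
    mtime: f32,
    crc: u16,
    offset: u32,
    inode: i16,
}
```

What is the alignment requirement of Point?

member alignments: signature=4, reserved=4, size=1, mtime=4, crc=2, offset=4, inode=2
max = 4

4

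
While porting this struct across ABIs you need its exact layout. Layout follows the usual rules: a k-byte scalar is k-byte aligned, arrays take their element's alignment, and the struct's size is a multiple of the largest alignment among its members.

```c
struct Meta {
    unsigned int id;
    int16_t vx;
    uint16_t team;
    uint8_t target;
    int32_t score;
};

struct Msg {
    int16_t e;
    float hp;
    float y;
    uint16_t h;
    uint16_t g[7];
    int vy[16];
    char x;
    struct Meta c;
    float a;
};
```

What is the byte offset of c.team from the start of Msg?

102

Meta: @0: id [4B, align 4] → 4; @4: vx [2B, align 2] → 6; @6: team [2B, align 2] → 8; @8: target [1B, align 1] → 9; +3 pad (align 4); @12: score [4B, align 4] → 16; size 16, align 4
@0: e [2B, align 2] → 2
+2 pad (align 4)
@4: hp [4B, align 4] → 8
@8: y [4B, align 4] → 12
@12: h [2B, align 2] → 14
@14: g [14B, align 2] → 28
@28: vy [64B, align 4] → 92
@92: x [1B, align 1] → 93
+3 pad (align 4)
@96: c [16B, align 4] → 112
within Meta: team at 6
96 + 6 = 102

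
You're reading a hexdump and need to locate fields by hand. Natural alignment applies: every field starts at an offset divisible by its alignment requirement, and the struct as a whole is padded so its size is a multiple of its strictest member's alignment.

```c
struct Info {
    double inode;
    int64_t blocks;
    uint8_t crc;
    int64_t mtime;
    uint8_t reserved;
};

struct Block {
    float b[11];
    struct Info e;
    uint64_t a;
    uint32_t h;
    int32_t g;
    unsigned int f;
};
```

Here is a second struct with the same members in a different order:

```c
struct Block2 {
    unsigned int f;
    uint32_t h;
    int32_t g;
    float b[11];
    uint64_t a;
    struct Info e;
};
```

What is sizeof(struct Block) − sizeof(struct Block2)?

8

Info: 0..8  inode  (8B, 8-aligned); 8..16  blocks  (8B, 8-aligned); 16..17  crc  (1B, 1-aligned); 17..24  -- padding (7B); 24..32  mtime  (8B, 8-aligned); 32..33  reserved  (1B, 1-aligned); 33..40  -- tail padding (7B); sizeof = 40, alignof = 8
0..44  b  (44B, 4-aligned)
44..48  -- padding (4B)
48..88  e  (40B, 8-aligned)
88..96  a  (8B, 8-aligned)
96..100  h  (4B, 4-aligned)
100..104  g  (4B, 4-aligned)
104..108  f  (4B, 4-aligned)
108..112  -- tail padding (4B)
sizeof = 112, alignof = 8
— Block2 —
0..4  f  (4B, 4-aligned)
4..8  h  (4B, 4-aligned)
8..12  g  (4B, 4-aligned)
12..56  b  (44B, 4-aligned)
56..64  a  (8B, 8-aligned)
64..104  e  (40B, 8-aligned)
sizeof = 104, alignof = 8
112 − 104 = 8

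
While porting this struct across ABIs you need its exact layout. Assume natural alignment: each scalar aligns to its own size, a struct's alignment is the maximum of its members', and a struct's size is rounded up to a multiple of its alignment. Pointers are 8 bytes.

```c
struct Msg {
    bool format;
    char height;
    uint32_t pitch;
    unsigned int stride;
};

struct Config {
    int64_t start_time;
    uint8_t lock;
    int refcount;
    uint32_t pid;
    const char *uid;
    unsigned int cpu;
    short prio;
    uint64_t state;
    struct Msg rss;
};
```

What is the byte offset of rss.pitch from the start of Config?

52

Msg: 0..1  format  (1B, 1-aligned); 1..2  height  (1B, 1-aligned); 2..4  -- padding (2B); 4..8  pitch  (4B, 4-aligned); 8..12  stride  (4B, 4-aligned); sizeof = 12, alignof = 4
0..8  start_time  (8B, 8-aligned)
8..9  lock  (1B, 1-aligned)
9..12  -- padding (3B)
12..16  refcount  (4B, 4-aligned)
16..20  pid  (4B, 4-aligned)
20..24  -- padding (4B)
24..32  uid  (8B, 8-aligned)
32..36  cpu  (4B, 4-aligned)
36..38  prio  (2B, 2-aligned)
38..40  -- padding (2B)
40..48  state  (8B, 8-aligned)
48..60  rss  (12B, 4-aligned)
within Msg: pitch at 4
48 + 4 = 52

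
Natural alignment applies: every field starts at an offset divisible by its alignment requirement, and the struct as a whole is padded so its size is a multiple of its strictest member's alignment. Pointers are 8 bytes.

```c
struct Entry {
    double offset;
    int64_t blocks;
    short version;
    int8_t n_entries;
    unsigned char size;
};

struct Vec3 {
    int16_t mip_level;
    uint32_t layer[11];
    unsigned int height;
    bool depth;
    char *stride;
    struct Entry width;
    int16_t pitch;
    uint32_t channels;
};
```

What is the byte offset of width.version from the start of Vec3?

Entry: @0: offset [8B, align 8] → 8; @8: blocks [8B, align 8] → 16; @16: version [2B, align 2] → 18; @18: n_entries [1B, align 1] → 19; @19: size [1B, align 1] → 20; +4 tail pad (align 8); size 24, align 8
@0: mip_level [2B, align 2] → 2
+2 pad (align 4)
@4: layer [44B, align 4] → 48
@48: height [4B, align 4] → 52
@52: depth [1B, align 1] → 53
+3 pad (align 8)
@56: stride [8B, align 8] → 64
@64: width [24B, align 8] → 88
within Entry: version at 16
64 + 16 = 80

80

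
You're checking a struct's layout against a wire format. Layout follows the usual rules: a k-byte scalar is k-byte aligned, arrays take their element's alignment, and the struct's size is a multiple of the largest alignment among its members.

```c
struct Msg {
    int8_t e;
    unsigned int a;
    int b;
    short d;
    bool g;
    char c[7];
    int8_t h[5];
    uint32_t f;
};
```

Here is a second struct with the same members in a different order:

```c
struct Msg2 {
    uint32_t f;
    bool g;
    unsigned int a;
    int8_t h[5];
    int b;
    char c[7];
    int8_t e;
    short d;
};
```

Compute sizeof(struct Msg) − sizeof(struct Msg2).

@0: e [1B, align 1] → 1
+3 pad (align 4)
@4: a [4B, align 4] → 8
@8: b [4B, align 4] → 12
@12: d [2B, align 2] → 14
@14: g [1B, align 1] → 15
@15: c [7B, align 1] → 22
@22: h [5B, align 1] → 27
+1 pad (align 4)
@28: f [4B, align 4] → 32
size 32, align 4
— Msg2 —
@0: f [4B, align 4] → 4
@4: g [1B, align 1] → 5
+3 pad (align 4)
@8: a [4B, align 4] → 12
@12: h [5B, align 1] → 17
+3 pad (align 4)
@20: b [4B, align 4] → 24
@24: c [7B, align 1] → 31
@31: e [1B, align 1] → 32
@32: d [2B, align 2] → 34
+2 tail pad (align 4)
size 36, align 4
32 − 36 = -4

-4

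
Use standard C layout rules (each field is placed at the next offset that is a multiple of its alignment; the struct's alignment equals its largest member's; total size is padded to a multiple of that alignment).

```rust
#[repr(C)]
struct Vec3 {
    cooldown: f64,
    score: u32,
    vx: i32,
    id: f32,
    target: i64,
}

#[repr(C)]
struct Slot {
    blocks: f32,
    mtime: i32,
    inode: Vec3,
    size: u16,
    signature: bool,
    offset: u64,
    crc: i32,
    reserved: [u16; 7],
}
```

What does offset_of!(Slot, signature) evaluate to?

42

Vec3: 0..8  cooldown  (8B, 8-aligned); 8..12  score  (4B, 4-aligned); 12..16  vx  (4B, 4-aligned); 16..20  id  (4B, 4-aligned); 20..24  -- padding (4B); 24..32  target  (8B, 8-aligned); sizeof = 32, alignof = 8
0..4  blocks  (4B, 4-aligned)
4..8  mtime  (4B, 4-aligned)
8..40  inode  (32B, 8-aligned)
40..42  size  (2B, 2-aligned)
42..43  signature  (1B, 1-aligned)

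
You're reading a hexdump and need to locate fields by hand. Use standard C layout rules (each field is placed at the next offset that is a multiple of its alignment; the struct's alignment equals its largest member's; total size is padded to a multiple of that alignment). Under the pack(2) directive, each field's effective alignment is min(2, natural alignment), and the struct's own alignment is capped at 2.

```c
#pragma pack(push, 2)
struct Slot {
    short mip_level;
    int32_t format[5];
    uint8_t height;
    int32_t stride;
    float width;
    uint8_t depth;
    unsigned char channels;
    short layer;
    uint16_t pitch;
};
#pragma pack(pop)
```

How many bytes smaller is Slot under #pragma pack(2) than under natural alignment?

natural layout:
  0..2  mip_level  (2B, 2-aligned)
  2..4  -- padding (2B)
  4..24  format  (20B, 4-aligned)
  24..25  height  (1B, 1-aligned)
  25..28  -- padding (3B)
  28..32  stride  (4B, 4-aligned)
  32..36  width  (4B, 4-aligned)
  36..37  depth  (1B, 1-aligned)
  37..38  channels  (1B, 1-aligned)
  38..40  layer  (2B, 2-aligned)
  40..42  pitch  (2B, 2-aligned)
  42..44  -- tail padding (2B)
  sizeof = 44, alignof = 4
packed(2) layout:
  0..2  mip_level  (2B, 2-aligned)
  2..22  format  (20B, 2-aligned)
  22..23  height  (1B, 1-aligned)
  23..24  -- padding (1B)
  24..28  stride  (4B, 2-aligned)
  28..32  width  (4B, 2-aligned)
  32..33  depth  (1B, 1-aligned)
  33..34  channels  (1B, 1-aligned)
  34..36  layer  (2B, 2-aligned)
  36..38  pitch  (2B, 2-aligned)
  sizeof = 38, alignof = 2
44 − 38 = 6

6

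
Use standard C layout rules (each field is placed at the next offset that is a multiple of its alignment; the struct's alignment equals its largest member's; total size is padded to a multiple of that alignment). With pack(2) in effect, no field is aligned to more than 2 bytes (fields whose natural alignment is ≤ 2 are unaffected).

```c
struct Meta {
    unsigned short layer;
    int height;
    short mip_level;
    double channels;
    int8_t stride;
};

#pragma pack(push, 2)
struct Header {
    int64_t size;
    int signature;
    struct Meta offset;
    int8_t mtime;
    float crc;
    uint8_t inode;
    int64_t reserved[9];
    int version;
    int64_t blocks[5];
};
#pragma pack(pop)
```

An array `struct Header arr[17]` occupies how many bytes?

2856

Meta: layer at 0 (size 2, align 2) → ends 2; pad 2 to align 4 for height; height at 4 (size 4, align 4) → ends 8; mip_level at 8 (size 2, align 2) → ends 10; pad 6 to align 8 for channels; channels at 16 (size 8, align 8) → ends 24; stride at 24 (size 1, align 1) → ends 25; tail pad 7 to reach multiple of 8; total 32 bytes, alignment 8
size at 0 (size 8, align 2) → ends 8
signature at 8 (size 4, align 2) → ends 12
offset at 12 (size 32, align 2) → ends 44
mtime at 44 (size 1, align 1) → ends 45
pad 1 to align 2 for crc
crc at 46 (size 4, align 2) → ends 50
inode at 50 (size 1, align 1) → ends 51
pad 1 to align 2 for reserved
reserved at 52 (size 72, align 2) → ends 124
version at 124 (size 4, align 2) → ends 128
blocks at 128 (size 40, align 2) → ends 168
total 168 bytes, alignment 2
array of 17: 17 × 168 = 2856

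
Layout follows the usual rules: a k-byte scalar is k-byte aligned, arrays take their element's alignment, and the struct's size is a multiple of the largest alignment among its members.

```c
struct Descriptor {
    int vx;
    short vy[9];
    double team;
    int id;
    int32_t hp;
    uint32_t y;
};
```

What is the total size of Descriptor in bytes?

48

@0: vx [4B, align 4] → 4
@4: vy [18B, align 2] → 22
+2 pad (align 8)
@24: team [8B, align 8] → 32
@32: id [4B, align 4] → 36
@36: hp [4B, align 4] → 40
@40: y [4B, align 4] → 44
+4 tail pad (align 8)
size 48, align 8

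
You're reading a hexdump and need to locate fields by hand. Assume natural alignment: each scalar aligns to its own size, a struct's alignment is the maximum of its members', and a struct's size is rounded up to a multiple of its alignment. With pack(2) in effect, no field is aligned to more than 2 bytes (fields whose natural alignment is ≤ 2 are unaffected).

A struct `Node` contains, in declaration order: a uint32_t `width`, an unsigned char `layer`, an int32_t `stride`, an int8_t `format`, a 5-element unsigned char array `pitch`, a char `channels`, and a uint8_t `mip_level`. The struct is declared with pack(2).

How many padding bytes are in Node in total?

@0: width [4B, align 2] → 4
@4: layer [1B, align 1] → 5
+1 pad (align 2)
@6: stride [4B, align 2] → 10
@10: format [1B, align 1] → 11
@11: pitch [5B, align 1] → 16
@16: channels [1B, align 1] → 17
@17: mip_level [1B, align 1] → 18
size 18, align 2
data bytes 17, size 18 → padding 1

1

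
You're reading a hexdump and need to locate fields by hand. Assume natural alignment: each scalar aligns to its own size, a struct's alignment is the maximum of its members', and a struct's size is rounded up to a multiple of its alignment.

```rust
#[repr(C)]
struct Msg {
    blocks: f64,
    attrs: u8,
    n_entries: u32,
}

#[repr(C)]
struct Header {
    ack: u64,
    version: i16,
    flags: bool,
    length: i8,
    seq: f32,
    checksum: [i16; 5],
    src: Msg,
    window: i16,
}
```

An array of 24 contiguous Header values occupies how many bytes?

Msg: 0..8  blocks  (8B, 8-aligned); 8..9  attrs  (1B, 1-aligned); 9..12  -- padding (3B); 12..16  n_entries  (4B, 4-aligned); sizeof = 16, alignof = 8
0..8  ack  (8B, 8-aligned)
8..10  version  (2B, 2-aligned)
10..11  flags  (1B, 1-aligned)
11..12  length  (1B, 1-aligned)
12..16  seq  (4B, 4-aligned)
16..26  checksum  (10B, 2-aligned)
26..32  -- padding (6B)
32..48  src  (16B, 8-aligned)
48..50  window  (2B, 2-aligned)
50..56  -- tail padding (6B)
sizeof = 56, alignof = 8
array of 24: 24 × 56 = 1344

1344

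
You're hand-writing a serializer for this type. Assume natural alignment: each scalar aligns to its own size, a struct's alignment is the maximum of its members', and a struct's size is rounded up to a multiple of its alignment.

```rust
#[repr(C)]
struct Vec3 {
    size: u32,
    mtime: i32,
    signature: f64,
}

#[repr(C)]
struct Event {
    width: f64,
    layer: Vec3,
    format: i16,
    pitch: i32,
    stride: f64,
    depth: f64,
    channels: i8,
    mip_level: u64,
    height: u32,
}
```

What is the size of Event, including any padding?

72

Vec3: size at 0 (size 4, align 4) → ends 4; mtime at 4 (size 4, align 4) → ends 8; signature at 8 (size 8, align 8) → ends 16; total 16 bytes, alignment 8
width at 0 (size 8, align 8) → ends 8
layer at 8 (size 16, align 8) → ends 24
format at 24 (size 2, align 2) → ends 26
pad 2 to align 4 for pitch
pitch at 28 (size 4, align 4) → ends 32
stride at 32 (size 8, align 8) → ends 40
depth at 40 (size 8, align 8) → ends 48
channels at 48 (size 1, align 1) → ends 49
pad 7 to align 8 for mip_level
mip_level at 56 (size 8, align 8) → ends 64
height at 64 (size 4, align 4) → ends 68
tail pad 4 to reach multiple of 8
total 72 bytes, alignment 8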